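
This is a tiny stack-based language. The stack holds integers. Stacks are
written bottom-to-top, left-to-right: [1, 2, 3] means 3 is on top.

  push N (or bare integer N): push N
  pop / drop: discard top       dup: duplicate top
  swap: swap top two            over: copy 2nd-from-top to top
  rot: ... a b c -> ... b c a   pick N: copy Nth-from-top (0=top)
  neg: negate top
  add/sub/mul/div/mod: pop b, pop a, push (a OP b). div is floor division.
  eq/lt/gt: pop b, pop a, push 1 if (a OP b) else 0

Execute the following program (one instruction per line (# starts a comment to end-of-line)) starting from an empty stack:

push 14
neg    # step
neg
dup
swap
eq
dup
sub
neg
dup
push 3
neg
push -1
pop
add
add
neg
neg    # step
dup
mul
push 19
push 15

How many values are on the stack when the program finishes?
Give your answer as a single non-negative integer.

Answer: 3

Derivation:
After 'push 14': stack = [14] (depth 1)
After 'neg': stack = [-14] (depth 1)
After 'neg': stack = [14] (depth 1)
After 'dup': stack = [14, 14] (depth 2)
After 'swap': stack = [14, 14] (depth 2)
After 'eq': stack = [1] (depth 1)
After 'dup': stack = [1, 1] (depth 2)
After 'sub': stack = [0] (depth 1)
After 'neg': stack = [0] (depth 1)
After 'dup': stack = [0, 0] (depth 2)
  ...
After 'push -1': stack = [0, 0, -3, -1] (depth 4)
After 'pop': stack = [0, 0, -3] (depth 3)
After 'add': stack = [0, -3] (depth 2)
After 'add': stack = [-3] (depth 1)
After 'neg': stack = [3] (depth 1)
After 'neg': stack = [-3] (depth 1)
After 'dup': stack = [-3, -3] (depth 2)
After 'mul': stack = [9] (depth 1)
After 'push 19': stack = [9, 19] (depth 2)
After 'push 15': stack = [9, 19, 15] (depth 3)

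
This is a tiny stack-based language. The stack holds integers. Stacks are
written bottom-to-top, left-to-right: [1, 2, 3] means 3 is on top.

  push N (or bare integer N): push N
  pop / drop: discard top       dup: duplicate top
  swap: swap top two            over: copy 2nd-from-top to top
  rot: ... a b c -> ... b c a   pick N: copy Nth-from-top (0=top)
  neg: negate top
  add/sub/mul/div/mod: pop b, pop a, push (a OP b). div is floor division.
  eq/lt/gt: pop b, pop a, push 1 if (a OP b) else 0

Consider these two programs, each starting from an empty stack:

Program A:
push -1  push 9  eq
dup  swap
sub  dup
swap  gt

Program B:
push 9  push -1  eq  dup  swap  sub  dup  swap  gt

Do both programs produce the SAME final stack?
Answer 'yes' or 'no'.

Program A trace:
  After 'push -1': [-1]
  After 'push 9': [-1, 9]
  After 'eq': [0]
  After 'dup': [0, 0]
  After 'swap': [0, 0]
  After 'sub': [0]
  After 'dup': [0, 0]
  After 'swap': [0, 0]
  After 'gt': [0]
Program A final stack: [0]

Program B trace:
  After 'push 9': [9]
  After 'push -1': [9, -1]
  After 'eq': [0]
  After 'dup': [0, 0]
  After 'swap': [0, 0]
  After 'sub': [0]
  After 'dup': [0, 0]
  After 'swap': [0, 0]
  After 'gt': [0]
Program B final stack: [0]
Same: yes

Answer: yes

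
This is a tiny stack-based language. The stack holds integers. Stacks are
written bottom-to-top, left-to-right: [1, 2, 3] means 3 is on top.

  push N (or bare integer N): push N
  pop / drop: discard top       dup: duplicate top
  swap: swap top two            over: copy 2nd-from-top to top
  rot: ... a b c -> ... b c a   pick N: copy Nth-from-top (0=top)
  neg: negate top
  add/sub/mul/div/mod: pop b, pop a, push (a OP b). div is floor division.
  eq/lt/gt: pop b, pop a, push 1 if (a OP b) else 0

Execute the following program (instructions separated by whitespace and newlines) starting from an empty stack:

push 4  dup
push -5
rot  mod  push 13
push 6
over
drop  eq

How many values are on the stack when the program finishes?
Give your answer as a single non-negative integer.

Answer: 3

Derivation:
After 'push 4': stack = [4] (depth 1)
After 'dup': stack = [4, 4] (depth 2)
After 'push -5': stack = [4, 4, -5] (depth 3)
After 'rot': stack = [4, -5, 4] (depth 3)
After 'mod': stack = [4, 3] (depth 2)
After 'push 13': stack = [4, 3, 13] (depth 3)
After 'push 6': stack = [4, 3, 13, 6] (depth 4)
After 'over': stack = [4, 3, 13, 6, 13] (depth 5)
After 'drop': stack = [4, 3, 13, 6] (depth 4)
After 'eq': stack = [4, 3, 0] (depth 3)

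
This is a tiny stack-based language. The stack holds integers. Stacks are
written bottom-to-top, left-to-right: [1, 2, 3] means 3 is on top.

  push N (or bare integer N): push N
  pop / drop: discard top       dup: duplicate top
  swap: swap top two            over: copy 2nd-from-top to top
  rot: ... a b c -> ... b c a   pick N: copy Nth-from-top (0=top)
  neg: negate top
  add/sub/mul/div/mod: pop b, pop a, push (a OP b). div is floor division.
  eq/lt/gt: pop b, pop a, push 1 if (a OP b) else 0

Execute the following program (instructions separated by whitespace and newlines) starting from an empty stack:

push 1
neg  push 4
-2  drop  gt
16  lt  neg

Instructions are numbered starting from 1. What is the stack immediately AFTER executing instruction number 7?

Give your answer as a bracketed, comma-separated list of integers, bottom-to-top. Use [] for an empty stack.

Answer: [0, 16]

Derivation:
Step 1 ('push 1'): [1]
Step 2 ('neg'): [-1]
Step 3 ('push 4'): [-1, 4]
Step 4 ('-2'): [-1, 4, -2]
Step 5 ('drop'): [-1, 4]
Step 6 ('gt'): [0]
Step 7 ('16'): [0, 16]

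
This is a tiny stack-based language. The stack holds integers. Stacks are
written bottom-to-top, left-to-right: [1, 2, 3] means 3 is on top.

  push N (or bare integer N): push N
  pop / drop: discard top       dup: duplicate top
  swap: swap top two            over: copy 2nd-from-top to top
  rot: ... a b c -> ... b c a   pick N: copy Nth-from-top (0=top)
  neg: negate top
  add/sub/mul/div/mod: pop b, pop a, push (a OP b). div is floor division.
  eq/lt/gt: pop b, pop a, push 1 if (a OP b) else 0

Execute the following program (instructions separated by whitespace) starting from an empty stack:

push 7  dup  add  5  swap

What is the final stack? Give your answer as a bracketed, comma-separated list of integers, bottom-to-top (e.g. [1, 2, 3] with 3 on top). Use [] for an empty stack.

Answer: [5, 14]

Derivation:
After 'push 7': [7]
After 'dup': [7, 7]
After 'add': [14]
After 'push 5': [14, 5]
After 'swap': [5, 14]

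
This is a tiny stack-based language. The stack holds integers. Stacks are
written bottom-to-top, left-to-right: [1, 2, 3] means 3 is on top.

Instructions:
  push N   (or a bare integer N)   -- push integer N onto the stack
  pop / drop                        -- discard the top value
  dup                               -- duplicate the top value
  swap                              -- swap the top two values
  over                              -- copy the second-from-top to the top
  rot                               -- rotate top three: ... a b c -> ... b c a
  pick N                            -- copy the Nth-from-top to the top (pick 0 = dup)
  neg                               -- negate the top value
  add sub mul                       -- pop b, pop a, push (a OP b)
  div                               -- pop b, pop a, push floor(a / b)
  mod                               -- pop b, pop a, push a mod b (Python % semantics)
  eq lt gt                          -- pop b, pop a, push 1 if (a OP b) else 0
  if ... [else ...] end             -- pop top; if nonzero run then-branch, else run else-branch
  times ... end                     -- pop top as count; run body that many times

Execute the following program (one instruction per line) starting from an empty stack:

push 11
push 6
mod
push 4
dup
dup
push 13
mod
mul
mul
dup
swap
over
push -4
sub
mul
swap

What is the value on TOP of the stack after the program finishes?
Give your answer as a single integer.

Answer: 64

Derivation:
After 'push 11': [11]
After 'push 6': [11, 6]
After 'mod': [5]
After 'push 4': [5, 4]
After 'dup': [5, 4, 4]
After 'dup': [5, 4, 4, 4]
After 'push 13': [5, 4, 4, 4, 13]
After 'mod': [5, 4, 4, 4]
After 'mul': [5, 4, 16]
After 'mul': [5, 64]
After 'dup': [5, 64, 64]
After 'swap': [5, 64, 64]
After 'over': [5, 64, 64, 64]
After 'push -4': [5, 64, 64, 64, -4]
After 'sub': [5, 64, 64, 68]
After 'mul': [5, 64, 4352]
After 'swap': [5, 4352, 64]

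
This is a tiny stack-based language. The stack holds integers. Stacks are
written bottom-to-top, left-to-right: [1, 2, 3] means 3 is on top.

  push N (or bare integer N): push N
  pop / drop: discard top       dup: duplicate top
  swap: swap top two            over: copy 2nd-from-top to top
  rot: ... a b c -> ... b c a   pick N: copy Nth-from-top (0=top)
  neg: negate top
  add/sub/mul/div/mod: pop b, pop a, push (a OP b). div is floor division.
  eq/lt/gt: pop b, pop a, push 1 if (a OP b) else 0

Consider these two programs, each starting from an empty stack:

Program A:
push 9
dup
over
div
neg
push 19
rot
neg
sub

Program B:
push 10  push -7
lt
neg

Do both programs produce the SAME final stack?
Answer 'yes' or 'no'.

Answer: no

Derivation:
Program A trace:
  After 'push 9': [9]
  After 'dup': [9, 9]
  After 'over': [9, 9, 9]
  After 'div': [9, 1]
  After 'neg': [9, -1]
  After 'push 19': [9, -1, 19]
  After 'rot': [-1, 19, 9]
  After 'neg': [-1, 19, -9]
  After 'sub': [-1, 28]
Program A final stack: [-1, 28]

Program B trace:
  After 'push 10': [10]
  After 'push -7': [10, -7]
  After 'lt': [0]
  After 'neg': [0]
Program B final stack: [0]
Same: no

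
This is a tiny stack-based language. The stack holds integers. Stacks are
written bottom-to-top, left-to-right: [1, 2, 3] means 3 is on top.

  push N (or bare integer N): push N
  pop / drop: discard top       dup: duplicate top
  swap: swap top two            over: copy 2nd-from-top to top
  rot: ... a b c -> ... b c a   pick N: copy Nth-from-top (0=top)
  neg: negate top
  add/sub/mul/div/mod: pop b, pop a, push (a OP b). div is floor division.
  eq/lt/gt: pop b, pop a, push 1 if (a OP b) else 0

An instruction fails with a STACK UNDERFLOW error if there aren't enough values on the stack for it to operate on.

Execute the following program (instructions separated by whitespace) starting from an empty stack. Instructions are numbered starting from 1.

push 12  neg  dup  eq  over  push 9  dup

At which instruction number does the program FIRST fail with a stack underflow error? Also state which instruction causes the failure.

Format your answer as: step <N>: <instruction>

Answer: step 5: over

Derivation:
Step 1 ('push 12'): stack = [12], depth = 1
Step 2 ('neg'): stack = [-12], depth = 1
Step 3 ('dup'): stack = [-12, -12], depth = 2
Step 4 ('eq'): stack = [1], depth = 1
Step 5 ('over'): needs 2 value(s) but depth is 1 — STACK UNDERFLOW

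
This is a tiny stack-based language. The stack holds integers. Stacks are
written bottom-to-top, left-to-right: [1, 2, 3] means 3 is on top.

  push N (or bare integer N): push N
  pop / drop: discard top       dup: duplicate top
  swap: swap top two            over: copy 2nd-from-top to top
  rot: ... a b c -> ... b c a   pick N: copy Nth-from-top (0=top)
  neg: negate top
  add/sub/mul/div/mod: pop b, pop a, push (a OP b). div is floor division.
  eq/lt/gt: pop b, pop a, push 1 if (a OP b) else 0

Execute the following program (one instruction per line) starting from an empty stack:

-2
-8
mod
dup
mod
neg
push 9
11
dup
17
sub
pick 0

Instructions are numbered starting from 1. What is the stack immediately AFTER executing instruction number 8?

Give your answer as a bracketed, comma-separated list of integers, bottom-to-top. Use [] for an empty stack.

Answer: [0, 9, 11]

Derivation:
Step 1 ('-2'): [-2]
Step 2 ('-8'): [-2, -8]
Step 3 ('mod'): [-2]
Step 4 ('dup'): [-2, -2]
Step 5 ('mod'): [0]
Step 6 ('neg'): [0]
Step 7 ('push 9'): [0, 9]
Step 8 ('11'): [0, 9, 11]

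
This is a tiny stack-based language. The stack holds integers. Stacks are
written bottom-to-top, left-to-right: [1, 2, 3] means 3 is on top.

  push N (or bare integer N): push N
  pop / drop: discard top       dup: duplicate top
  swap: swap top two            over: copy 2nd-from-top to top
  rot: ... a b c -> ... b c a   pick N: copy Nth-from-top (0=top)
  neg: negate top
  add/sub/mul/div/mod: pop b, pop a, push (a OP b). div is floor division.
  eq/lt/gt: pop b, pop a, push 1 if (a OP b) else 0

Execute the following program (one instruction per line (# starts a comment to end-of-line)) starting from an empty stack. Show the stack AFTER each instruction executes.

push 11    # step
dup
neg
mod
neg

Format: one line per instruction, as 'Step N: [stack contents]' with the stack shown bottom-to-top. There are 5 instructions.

Step 1: [11]
Step 2: [11, 11]
Step 3: [11, -11]
Step 4: [0]
Step 5: [0]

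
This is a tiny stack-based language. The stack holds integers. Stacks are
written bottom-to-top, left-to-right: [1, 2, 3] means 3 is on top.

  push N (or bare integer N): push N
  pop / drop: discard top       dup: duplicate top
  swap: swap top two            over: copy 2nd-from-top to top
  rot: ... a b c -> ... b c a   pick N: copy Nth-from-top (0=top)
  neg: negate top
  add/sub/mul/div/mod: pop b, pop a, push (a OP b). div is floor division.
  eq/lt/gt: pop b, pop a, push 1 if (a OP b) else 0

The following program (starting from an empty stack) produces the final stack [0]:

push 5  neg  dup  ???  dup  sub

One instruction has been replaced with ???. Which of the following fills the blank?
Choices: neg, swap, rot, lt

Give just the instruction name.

Stack before ???: [-5, -5]
Stack after ???:  [0]
Checking each choice:
  neg: produces [-5, 0]
  swap: produces [-5, 0]
  rot: stack underflow (need 3, have 2)
  lt: MATCH


Answer: lt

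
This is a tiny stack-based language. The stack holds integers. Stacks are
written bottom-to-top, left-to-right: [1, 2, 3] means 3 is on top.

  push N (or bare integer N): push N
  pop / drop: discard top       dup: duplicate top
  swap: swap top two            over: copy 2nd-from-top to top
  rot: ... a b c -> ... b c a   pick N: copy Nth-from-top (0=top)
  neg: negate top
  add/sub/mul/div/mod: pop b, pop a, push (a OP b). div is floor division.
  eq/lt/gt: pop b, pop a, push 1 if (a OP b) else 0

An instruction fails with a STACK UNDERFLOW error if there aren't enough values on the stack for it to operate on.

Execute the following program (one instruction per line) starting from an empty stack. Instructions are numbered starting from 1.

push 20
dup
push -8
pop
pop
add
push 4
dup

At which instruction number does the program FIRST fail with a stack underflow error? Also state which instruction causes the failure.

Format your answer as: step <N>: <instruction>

Answer: step 6: add

Derivation:
Step 1 ('push 20'): stack = [20], depth = 1
Step 2 ('dup'): stack = [20, 20], depth = 2
Step 3 ('push -8'): stack = [20, 20, -8], depth = 3
Step 4 ('pop'): stack = [20, 20], depth = 2
Step 5 ('pop'): stack = [20], depth = 1
Step 6 ('add'): needs 2 value(s) but depth is 1 — STACK UNDERFLOW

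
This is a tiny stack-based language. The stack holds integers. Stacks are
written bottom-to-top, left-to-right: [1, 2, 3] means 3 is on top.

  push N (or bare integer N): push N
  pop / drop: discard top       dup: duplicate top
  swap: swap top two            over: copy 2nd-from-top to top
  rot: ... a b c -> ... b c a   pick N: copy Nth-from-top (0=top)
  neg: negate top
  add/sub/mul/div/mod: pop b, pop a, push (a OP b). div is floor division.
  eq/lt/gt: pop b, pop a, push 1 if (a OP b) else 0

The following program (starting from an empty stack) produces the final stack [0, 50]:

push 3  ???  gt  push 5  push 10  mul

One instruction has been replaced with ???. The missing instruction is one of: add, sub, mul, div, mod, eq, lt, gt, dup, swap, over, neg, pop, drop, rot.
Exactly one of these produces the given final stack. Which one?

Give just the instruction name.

Answer: dup

Derivation:
Stack before ???: [3]
Stack after ???:  [3, 3]
The instruction that transforms [3] -> [3, 3] is: dup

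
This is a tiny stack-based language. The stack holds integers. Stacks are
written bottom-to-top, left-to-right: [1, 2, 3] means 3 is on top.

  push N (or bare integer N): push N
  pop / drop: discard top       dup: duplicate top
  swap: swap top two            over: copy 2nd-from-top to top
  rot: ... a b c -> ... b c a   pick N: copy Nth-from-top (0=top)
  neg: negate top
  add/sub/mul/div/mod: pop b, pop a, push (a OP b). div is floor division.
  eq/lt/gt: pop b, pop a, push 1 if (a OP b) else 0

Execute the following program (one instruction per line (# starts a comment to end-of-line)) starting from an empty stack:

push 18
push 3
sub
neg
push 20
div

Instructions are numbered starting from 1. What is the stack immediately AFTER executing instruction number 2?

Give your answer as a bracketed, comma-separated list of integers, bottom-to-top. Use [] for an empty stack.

Step 1 ('push 18'): [18]
Step 2 ('push 3'): [18, 3]

Answer: [18, 3]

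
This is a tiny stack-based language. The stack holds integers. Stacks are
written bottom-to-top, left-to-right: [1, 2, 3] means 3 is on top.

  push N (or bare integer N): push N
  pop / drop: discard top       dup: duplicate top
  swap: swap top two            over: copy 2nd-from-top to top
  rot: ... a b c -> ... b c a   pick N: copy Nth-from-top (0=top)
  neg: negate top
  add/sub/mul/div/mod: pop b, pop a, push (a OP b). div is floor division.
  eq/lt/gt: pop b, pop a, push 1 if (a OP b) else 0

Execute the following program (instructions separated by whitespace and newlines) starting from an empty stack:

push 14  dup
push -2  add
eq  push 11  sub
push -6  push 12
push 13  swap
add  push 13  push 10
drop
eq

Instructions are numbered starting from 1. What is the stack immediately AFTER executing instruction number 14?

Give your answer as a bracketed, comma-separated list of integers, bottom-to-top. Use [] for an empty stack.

Step 1 ('push 14'): [14]
Step 2 ('dup'): [14, 14]
Step 3 ('push -2'): [14, 14, -2]
Step 4 ('add'): [14, 12]
Step 5 ('eq'): [0]
Step 6 ('push 11'): [0, 11]
Step 7 ('sub'): [-11]
Step 8 ('push -6'): [-11, -6]
Step 9 ('push 12'): [-11, -6, 12]
Step 10 ('push 13'): [-11, -6, 12, 13]
Step 11 ('swap'): [-11, -6, 13, 12]
Step 12 ('add'): [-11, -6, 25]
Step 13 ('push 13'): [-11, -6, 25, 13]
Step 14 ('push 10'): [-11, -6, 25, 13, 10]

Answer: [-11, -6, 25, 13, 10]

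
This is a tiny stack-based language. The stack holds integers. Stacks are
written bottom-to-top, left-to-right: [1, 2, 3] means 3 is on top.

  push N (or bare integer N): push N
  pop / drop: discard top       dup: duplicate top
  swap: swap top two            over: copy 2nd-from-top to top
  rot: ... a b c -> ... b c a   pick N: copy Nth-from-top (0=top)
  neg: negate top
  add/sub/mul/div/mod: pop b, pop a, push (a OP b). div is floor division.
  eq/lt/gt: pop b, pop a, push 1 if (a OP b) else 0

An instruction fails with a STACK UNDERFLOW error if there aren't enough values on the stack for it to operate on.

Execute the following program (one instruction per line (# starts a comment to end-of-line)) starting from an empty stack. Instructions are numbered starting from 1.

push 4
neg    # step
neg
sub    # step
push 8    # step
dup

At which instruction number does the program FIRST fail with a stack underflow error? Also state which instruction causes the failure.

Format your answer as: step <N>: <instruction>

Answer: step 4: sub

Derivation:
Step 1 ('push 4'): stack = [4], depth = 1
Step 2 ('neg'): stack = [-4], depth = 1
Step 3 ('neg'): stack = [4], depth = 1
Step 4 ('sub'): needs 2 value(s) but depth is 1 — STACK UNDERFLOW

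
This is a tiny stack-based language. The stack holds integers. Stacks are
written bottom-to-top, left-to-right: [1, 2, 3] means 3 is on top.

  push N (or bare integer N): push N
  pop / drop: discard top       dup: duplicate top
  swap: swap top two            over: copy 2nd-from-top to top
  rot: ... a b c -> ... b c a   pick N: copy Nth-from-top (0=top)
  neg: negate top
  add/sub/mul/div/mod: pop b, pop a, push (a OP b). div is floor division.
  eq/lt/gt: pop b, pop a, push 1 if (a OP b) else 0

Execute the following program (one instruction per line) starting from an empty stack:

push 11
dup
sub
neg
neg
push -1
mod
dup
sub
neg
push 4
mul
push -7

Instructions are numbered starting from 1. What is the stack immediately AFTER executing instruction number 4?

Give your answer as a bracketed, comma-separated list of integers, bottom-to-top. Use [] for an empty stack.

Answer: [0]

Derivation:
Step 1 ('push 11'): [11]
Step 2 ('dup'): [11, 11]
Step 3 ('sub'): [0]
Step 4 ('neg'): [0]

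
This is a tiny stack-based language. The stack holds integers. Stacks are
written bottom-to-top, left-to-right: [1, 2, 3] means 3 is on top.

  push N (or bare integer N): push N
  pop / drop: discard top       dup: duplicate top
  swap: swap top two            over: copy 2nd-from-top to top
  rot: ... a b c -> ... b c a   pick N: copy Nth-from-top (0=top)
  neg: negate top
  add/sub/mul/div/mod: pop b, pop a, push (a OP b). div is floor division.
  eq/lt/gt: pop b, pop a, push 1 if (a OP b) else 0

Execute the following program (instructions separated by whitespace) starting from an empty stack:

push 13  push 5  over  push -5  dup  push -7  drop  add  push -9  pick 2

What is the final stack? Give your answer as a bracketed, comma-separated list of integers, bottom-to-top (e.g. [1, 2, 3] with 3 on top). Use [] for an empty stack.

After 'push 13': [13]
After 'push 5': [13, 5]
After 'over': [13, 5, 13]
After 'push -5': [13, 5, 13, -5]
After 'dup': [13, 5, 13, -5, -5]
After 'push -7': [13, 5, 13, -5, -5, -7]
After 'drop': [13, 5, 13, -5, -5]
After 'add': [13, 5, 13, -10]
After 'push -9': [13, 5, 13, -10, -9]
After 'pick 2': [13, 5, 13, -10, -9, 13]

Answer: [13, 5, 13, -10, -9, 13]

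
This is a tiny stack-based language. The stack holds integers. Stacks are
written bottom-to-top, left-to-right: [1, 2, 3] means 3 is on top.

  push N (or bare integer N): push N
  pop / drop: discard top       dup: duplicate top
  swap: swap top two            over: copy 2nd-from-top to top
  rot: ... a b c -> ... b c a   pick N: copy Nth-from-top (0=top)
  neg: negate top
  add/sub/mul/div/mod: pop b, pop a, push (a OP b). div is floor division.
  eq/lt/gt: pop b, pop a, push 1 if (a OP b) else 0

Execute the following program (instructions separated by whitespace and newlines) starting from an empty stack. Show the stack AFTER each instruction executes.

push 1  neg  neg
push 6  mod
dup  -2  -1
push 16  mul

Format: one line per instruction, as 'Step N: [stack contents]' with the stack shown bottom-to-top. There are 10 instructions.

Step 1: [1]
Step 2: [-1]
Step 3: [1]
Step 4: [1, 6]
Step 5: [1]
Step 6: [1, 1]
Step 7: [1, 1, -2]
Step 8: [1, 1, -2, -1]
Step 9: [1, 1, -2, -1, 16]
Step 10: [1, 1, -2, -16]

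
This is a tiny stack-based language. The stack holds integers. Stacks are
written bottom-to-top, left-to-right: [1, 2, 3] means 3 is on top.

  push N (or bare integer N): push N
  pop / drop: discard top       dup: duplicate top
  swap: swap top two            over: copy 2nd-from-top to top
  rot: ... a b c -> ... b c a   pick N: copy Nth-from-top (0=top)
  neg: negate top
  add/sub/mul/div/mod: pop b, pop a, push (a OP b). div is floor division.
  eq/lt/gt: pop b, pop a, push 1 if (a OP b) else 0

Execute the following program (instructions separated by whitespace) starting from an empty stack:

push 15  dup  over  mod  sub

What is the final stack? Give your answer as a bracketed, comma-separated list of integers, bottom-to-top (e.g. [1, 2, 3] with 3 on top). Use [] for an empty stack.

After 'push 15': [15]
After 'dup': [15, 15]
After 'over': [15, 15, 15]
After 'mod': [15, 0]
After 'sub': [15]

Answer: [15]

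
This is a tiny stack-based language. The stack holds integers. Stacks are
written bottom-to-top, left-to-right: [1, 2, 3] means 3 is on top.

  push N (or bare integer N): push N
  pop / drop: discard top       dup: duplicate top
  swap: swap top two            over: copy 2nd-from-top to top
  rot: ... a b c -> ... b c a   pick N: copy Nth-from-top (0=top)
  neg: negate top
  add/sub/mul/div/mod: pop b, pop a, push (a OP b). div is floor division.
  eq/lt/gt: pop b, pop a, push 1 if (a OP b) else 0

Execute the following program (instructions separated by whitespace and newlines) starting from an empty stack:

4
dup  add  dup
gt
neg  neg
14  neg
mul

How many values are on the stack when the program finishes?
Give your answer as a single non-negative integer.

After 'push 4': stack = [4] (depth 1)
After 'dup': stack = [4, 4] (depth 2)
After 'add': stack = [8] (depth 1)
After 'dup': stack = [8, 8] (depth 2)
After 'gt': stack = [0] (depth 1)
After 'neg': stack = [0] (depth 1)
After 'neg': stack = [0] (depth 1)
After 'push 14': stack = [0, 14] (depth 2)
After 'neg': stack = [0, -14] (depth 2)
After 'mul': stack = [0] (depth 1)

Answer: 1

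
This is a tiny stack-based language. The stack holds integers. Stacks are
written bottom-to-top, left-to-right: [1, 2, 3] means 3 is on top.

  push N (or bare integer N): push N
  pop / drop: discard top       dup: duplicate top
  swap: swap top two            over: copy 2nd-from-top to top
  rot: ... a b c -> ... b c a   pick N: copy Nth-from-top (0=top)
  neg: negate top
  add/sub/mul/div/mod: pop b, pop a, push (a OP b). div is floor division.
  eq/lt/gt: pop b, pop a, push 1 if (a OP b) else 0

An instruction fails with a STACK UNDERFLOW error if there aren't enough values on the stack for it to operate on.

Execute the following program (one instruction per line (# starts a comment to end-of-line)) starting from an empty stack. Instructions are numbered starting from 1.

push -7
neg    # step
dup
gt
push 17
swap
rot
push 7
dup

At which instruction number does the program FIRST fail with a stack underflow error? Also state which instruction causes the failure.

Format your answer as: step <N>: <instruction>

Step 1 ('push -7'): stack = [-7], depth = 1
Step 2 ('neg'): stack = [7], depth = 1
Step 3 ('dup'): stack = [7, 7], depth = 2
Step 4 ('gt'): stack = [0], depth = 1
Step 5 ('push 17'): stack = [0, 17], depth = 2
Step 6 ('swap'): stack = [17, 0], depth = 2
Step 7 ('rot'): needs 3 value(s) but depth is 2 — STACK UNDERFLOW

Answer: step 7: rot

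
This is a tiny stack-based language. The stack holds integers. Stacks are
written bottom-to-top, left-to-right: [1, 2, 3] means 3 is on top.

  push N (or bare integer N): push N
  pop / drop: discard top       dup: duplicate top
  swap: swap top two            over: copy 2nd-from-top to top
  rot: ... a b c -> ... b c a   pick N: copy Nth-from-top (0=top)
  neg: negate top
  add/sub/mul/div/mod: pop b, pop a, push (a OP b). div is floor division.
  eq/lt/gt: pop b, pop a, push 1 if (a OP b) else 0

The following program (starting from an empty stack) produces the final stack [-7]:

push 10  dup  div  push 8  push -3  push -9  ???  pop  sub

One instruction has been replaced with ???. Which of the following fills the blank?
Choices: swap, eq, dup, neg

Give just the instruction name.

Stack before ???: [1, 8, -3, -9]
Stack after ???:  [1, 8, 0]
Checking each choice:
  swap: produces [1, 17]
  eq: MATCH
  dup: produces [1, 8, 6]
  neg: produces [1, 11]


Answer: eq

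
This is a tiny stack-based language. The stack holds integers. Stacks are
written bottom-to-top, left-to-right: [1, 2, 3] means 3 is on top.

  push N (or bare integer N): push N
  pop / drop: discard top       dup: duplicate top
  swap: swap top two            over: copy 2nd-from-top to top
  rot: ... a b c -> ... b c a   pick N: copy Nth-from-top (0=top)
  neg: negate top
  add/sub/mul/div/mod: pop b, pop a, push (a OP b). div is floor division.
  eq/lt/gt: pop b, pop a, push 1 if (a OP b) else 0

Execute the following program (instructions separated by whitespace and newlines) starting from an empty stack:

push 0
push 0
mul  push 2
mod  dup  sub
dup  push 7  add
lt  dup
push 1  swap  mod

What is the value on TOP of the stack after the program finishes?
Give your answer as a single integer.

After 'push 0': [0]
After 'push 0': [0, 0]
After 'mul': [0]
After 'push 2': [0, 2]
After 'mod': [0]
After 'dup': [0, 0]
After 'sub': [0]
After 'dup': [0, 0]
After 'push 7': [0, 0, 7]
After 'add': [0, 7]
After 'lt': [1]
After 'dup': [1, 1]
After 'push 1': [1, 1, 1]
After 'swap': [1, 1, 1]
After 'mod': [1, 0]

Answer: 0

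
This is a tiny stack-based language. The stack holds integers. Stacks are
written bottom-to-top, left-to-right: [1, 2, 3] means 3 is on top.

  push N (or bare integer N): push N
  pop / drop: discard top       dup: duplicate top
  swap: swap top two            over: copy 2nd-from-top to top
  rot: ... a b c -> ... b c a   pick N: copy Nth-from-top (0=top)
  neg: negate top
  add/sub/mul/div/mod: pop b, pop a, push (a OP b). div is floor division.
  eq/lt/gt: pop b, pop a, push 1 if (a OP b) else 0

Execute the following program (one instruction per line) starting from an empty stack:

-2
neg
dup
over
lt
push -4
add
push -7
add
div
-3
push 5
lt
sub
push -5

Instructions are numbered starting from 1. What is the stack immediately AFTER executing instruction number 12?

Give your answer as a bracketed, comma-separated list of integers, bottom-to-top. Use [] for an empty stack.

Answer: [-1, -3, 5]

Derivation:
Step 1 ('-2'): [-2]
Step 2 ('neg'): [2]
Step 3 ('dup'): [2, 2]
Step 4 ('over'): [2, 2, 2]
Step 5 ('lt'): [2, 0]
Step 6 ('push -4'): [2, 0, -4]
Step 7 ('add'): [2, -4]
Step 8 ('push -7'): [2, -4, -7]
Step 9 ('add'): [2, -11]
Step 10 ('div'): [-1]
Step 11 ('-3'): [-1, -3]
Step 12 ('push 5'): [-1, -3, 5]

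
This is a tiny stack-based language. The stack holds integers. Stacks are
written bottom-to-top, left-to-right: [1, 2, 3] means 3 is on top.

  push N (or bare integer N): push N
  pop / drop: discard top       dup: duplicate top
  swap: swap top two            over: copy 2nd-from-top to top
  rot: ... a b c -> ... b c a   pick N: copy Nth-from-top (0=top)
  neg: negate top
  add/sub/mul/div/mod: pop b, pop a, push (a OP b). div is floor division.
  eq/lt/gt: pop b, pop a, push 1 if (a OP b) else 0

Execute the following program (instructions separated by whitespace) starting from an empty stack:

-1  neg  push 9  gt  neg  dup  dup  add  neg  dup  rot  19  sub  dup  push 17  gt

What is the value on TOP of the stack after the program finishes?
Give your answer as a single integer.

Answer: 0

Derivation:
After 'push -1': [-1]
After 'neg': [1]
After 'push 9': [1, 9]
After 'gt': [0]
After 'neg': [0]
After 'dup': [0, 0]
After 'dup': [0, 0, 0]
After 'add': [0, 0]
After 'neg': [0, 0]
After 'dup': [0, 0, 0]
After 'rot': [0, 0, 0]
After 'push 19': [0, 0, 0, 19]
After 'sub': [0, 0, -19]
After 'dup': [0, 0, -19, -19]
After 'push 17': [0, 0, -19, -19, 17]
After 'gt': [0, 0, -19, 0]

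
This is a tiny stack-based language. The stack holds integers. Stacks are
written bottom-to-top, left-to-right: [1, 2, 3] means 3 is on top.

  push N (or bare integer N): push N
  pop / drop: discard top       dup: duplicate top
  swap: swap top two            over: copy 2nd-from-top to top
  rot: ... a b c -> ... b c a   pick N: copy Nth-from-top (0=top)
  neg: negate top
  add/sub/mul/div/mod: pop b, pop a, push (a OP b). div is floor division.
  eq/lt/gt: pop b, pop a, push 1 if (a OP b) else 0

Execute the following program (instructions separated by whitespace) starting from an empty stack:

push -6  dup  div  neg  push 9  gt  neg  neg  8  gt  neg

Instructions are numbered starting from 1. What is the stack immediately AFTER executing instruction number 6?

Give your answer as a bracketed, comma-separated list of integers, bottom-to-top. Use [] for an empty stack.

Step 1 ('push -6'): [-6]
Step 2 ('dup'): [-6, -6]
Step 3 ('div'): [1]
Step 4 ('neg'): [-1]
Step 5 ('push 9'): [-1, 9]
Step 6 ('gt'): [0]

Answer: [0]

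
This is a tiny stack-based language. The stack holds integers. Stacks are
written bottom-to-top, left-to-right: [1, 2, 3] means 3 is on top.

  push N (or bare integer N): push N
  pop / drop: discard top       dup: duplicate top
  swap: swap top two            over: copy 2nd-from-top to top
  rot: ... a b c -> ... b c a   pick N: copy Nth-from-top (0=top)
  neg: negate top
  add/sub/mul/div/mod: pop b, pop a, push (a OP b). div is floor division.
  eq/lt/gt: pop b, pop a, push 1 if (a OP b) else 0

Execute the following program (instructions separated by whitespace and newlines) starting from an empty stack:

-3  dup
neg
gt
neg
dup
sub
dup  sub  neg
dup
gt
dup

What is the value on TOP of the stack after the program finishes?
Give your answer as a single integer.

Answer: 0

Derivation:
After 'push -3': [-3]
After 'dup': [-3, -3]
After 'neg': [-3, 3]
After 'gt': [0]
After 'neg': [0]
After 'dup': [0, 0]
After 'sub': [0]
After 'dup': [0, 0]
After 'sub': [0]
After 'neg': [0]
After 'dup': [0, 0]
After 'gt': [0]
After 'dup': [0, 0]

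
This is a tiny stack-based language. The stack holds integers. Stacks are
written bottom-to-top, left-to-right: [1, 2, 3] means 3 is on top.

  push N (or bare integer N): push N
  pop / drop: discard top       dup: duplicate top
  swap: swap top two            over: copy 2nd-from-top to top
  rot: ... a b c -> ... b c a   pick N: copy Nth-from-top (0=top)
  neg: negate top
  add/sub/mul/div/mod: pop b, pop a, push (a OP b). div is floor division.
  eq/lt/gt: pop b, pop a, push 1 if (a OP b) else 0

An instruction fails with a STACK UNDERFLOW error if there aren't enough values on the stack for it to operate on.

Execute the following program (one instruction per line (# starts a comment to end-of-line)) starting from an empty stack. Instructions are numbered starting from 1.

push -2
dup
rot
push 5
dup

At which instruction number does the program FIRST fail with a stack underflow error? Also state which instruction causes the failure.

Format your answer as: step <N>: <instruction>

Step 1 ('push -2'): stack = [-2], depth = 1
Step 2 ('dup'): stack = [-2, -2], depth = 2
Step 3 ('rot'): needs 3 value(s) but depth is 2 — STACK UNDERFLOW

Answer: step 3: rot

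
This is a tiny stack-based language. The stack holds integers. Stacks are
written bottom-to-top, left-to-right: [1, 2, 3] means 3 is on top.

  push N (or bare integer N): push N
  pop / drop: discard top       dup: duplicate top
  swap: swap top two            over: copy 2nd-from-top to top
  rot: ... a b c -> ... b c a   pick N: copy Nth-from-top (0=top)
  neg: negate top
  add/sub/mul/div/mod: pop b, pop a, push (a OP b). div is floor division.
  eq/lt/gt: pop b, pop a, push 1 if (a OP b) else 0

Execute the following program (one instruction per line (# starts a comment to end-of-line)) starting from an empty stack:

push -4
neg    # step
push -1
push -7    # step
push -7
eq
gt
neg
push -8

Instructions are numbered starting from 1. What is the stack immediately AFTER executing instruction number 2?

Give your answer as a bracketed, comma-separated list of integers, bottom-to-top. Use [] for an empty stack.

Step 1 ('push -4'): [-4]
Step 2 ('neg'): [4]

Answer: [4]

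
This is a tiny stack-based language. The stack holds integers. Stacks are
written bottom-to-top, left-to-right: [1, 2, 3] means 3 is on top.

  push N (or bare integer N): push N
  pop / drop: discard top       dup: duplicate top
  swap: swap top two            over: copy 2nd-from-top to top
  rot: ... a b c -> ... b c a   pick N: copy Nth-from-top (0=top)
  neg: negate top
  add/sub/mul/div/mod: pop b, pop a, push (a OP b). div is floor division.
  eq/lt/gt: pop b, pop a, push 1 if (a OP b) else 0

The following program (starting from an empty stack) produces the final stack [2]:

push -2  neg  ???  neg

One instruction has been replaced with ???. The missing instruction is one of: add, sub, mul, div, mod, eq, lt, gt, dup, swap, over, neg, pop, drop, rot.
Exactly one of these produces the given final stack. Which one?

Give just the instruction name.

Stack before ???: [2]
Stack after ???:  [-2]
The instruction that transforms [2] -> [-2] is: neg

Answer: neg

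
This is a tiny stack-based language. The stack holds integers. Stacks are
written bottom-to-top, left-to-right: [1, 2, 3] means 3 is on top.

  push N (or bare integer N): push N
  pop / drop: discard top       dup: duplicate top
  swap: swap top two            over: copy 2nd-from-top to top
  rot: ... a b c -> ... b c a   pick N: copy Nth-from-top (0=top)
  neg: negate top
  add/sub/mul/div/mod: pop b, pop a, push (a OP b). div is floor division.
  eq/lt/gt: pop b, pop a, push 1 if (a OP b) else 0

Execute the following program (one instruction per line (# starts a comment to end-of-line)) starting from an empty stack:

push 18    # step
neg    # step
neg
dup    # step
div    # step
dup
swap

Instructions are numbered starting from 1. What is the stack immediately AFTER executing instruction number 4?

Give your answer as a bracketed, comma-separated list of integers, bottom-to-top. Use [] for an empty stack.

Answer: [18, 18]

Derivation:
Step 1 ('push 18'): [18]
Step 2 ('neg'): [-18]
Step 3 ('neg'): [18]
Step 4 ('dup'): [18, 18]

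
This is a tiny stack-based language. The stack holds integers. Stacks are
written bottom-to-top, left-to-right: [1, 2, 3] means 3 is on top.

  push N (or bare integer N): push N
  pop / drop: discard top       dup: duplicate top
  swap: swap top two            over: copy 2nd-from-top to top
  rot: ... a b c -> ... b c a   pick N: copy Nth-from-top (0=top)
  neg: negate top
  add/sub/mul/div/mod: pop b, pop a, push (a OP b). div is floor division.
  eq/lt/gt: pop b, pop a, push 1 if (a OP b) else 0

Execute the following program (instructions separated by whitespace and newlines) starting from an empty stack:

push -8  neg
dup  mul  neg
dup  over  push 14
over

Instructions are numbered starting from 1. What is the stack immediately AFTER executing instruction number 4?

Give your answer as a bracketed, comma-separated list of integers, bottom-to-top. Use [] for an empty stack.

Step 1 ('push -8'): [-8]
Step 2 ('neg'): [8]
Step 3 ('dup'): [8, 8]
Step 4 ('mul'): [64]

Answer: [64]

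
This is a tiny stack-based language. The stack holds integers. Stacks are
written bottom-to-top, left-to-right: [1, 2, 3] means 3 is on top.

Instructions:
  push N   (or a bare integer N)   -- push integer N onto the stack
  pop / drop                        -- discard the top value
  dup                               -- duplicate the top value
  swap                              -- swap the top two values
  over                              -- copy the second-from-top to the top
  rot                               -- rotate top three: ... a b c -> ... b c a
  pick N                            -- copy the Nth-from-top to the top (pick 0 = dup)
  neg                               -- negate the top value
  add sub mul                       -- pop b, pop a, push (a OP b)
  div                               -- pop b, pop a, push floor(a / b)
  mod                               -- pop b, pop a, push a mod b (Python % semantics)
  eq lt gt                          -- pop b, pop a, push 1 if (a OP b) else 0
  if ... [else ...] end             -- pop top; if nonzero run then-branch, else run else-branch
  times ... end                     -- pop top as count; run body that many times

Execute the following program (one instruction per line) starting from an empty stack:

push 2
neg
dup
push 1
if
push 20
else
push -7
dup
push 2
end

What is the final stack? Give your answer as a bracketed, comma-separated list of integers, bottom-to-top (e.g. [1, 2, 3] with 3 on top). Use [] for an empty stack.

Answer: [-2, -2, 20]

Derivation:
After 'push 2': [2]
After 'neg': [-2]
After 'dup': [-2, -2]
After 'push 1': [-2, -2, 1]
After 'if': [-2, -2]
After 'push 20': [-2, -2, 20]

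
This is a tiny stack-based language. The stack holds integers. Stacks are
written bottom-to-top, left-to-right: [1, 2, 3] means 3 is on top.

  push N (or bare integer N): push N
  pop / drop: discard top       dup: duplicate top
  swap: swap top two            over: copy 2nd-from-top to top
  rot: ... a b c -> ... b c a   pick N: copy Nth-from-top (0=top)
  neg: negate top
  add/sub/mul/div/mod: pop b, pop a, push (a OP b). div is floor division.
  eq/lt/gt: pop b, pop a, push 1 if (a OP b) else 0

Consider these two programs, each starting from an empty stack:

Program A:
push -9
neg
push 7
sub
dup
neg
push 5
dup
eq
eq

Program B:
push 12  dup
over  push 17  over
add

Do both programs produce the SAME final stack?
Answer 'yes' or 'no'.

Program A trace:
  After 'push -9': [-9]
  After 'neg': [9]
  After 'push 7': [9, 7]
  After 'sub': [2]
  After 'dup': [2, 2]
  After 'neg': [2, -2]
  After 'push 5': [2, -2, 5]
  After 'dup': [2, -2, 5, 5]
  After 'eq': [2, -2, 1]
  After 'eq': [2, 0]
Program A final stack: [2, 0]

Program B trace:
  After 'push 12': [12]
  After 'dup': [12, 12]
  After 'over': [12, 12, 12]
  After 'push 17': [12, 12, 12, 17]
  After 'over': [12, 12, 12, 17, 12]
  After 'add': [12, 12, 12, 29]
Program B final stack: [12, 12, 12, 29]
Same: no

Answer: no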